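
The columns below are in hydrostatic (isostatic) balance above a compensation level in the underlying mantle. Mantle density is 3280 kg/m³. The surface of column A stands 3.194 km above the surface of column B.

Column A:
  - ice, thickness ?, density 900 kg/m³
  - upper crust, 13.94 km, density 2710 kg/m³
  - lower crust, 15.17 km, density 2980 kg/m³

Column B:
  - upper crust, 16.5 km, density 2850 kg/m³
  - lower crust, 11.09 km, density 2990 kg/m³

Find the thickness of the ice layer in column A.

3.48 km

Take the compensation level at the base of the deeper column (depth z_c below the surface of column A) and equate Σ ρ_i t_i down to z_c; mantle fills any gap and the z_c terms cancel.
Column A: x×900 + 13.94×2710 + 15.17×2980 + (z_c − 29.11 − x)×3280
Column B: 3.194×0 + 16.5×2850 + 11.09×2990 + (z_c − 3.194 − 27.59)×3280
The z_c×3280 term appears on both sides and cancels. Collect the known terms of each column as K = Σ(ρt)_known − 3280 × (depth of known layers): K_A = 82984 − 3280×29.11 = −12496.8; K_B = 80184.1 − 3280×(3.194 + 27.59) = −20787.42.
Balance: K_A − x×(3280 − 900) = K_B, so x = (K_A − K_B)/(3280 − 900) = 8290.62/2380 = 3.48 km.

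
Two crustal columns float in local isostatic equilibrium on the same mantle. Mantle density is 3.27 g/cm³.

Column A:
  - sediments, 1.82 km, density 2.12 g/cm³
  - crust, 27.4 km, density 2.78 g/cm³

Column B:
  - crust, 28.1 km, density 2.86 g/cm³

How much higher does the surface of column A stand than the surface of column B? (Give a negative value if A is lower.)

For any compensation level in the mantle, the mantle terms cancel and isostasy reduces to e = (Σt_A − Σt_B) − (Σ(ρt)_A − Σ(ρt)_B) / ρ_m.
Σt_A = 29.22 km; Σt_B = 28.1 km; Σ(ρt)_A = 80.0304; Σ(ρt)_B = 80.366 (in km·g/cm³).
e = (29.22 − 28.1) − (80.0304 − 80.366) / 3.27 = 1.22 km.

1.22 km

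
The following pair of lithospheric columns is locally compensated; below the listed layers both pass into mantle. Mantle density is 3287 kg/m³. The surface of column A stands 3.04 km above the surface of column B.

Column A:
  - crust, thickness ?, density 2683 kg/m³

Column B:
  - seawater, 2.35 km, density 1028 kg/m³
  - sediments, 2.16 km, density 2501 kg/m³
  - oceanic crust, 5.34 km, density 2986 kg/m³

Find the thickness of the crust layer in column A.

Take the compensation level at the base of the deeper column (depth z_c below the surface of column A) and equate Σ ρ_i t_i down to z_c; mantle fills any gap and the z_c terms cancel.
Column A: x×2683 + (z_c − 0 − x)×3287
Column B: 3.04×0 + 2.35×1028 + 2.16×2501 + 5.34×2986 + (z_c − 3.04 − 9.85)×3287
The z_c×3287 term appears on both sides and cancels. Collect the known terms of each column as K = Σ(ρt)_known − 3287 × (depth of known layers): K_A = 0 − 3287×0 = 0; K_B = 23763.2 − 3287×(3.04 + 9.85) = −18606.23.
Balance: K_A − x×(3287 − 2683) = K_B, so x = (K_A − K_B)/(3287 − 2683) = 18606.2/604 = 30.8 km.

30.8 km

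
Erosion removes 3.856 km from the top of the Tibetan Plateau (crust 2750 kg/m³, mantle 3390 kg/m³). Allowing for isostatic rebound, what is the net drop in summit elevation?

0.728 km

Rebound u = e ρ_c/ρ_m = 3.856 km × 2750/3390 = 3.128 km.
Net surface drop = e − u = 3.856 km − 3.128 km = e (ρ_m − ρ_c)/ρ_m = 0.728 km.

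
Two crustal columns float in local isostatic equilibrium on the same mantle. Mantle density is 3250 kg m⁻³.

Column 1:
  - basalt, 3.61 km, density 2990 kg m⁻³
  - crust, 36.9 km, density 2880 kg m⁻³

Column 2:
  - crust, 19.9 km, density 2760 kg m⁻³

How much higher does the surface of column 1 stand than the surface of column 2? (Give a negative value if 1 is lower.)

1.49 km

For any compensation level in the mantle, the mantle terms cancel and isostasy reduces to e = (Σt_1 − Σt_2) − (Σ(ρt)_1 − Σ(ρt)_2) / ρ_m.
Σt_1 = 40.51 km; Σt_2 = 19.9 km; Σ(ρt)_1 = 117065.9; Σ(ρt)_2 = 54924 (in km·kg m⁻³).
e = (40.51 − 19.9) − (117065.9 − 54924) / 3250 = 1.49 km.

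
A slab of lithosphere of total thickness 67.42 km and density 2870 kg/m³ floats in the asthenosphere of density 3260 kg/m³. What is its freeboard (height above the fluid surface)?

8.07 km

Floating equilibrium: submerged depth d = t ρ_obj/ρ_fluid = 67.42 km × 2870/3260 = 59.35 km.
Freeboard = t − d = 67.42 km − 59.35 km = 8.07 km.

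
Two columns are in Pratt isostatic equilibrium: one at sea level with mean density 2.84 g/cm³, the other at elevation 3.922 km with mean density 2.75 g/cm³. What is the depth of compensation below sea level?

120 km

ρ_ref D = ρ (D + h) → D (ρ_ref − ρ) = ρ h.
D = ρ h/(ρ_ref − ρ) = 2.75 × 3.922 km/(2.84 − 2.75) = 120 km.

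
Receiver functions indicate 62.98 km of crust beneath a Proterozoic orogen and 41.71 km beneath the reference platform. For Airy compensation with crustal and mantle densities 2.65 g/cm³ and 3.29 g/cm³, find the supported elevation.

Excess crust Δ = 62.98 km − 41.71 km = 21.27 km, split between elevation h and root r with h + r = Δ.
Airy balance ρ_c h = (ρ_m − ρ_c) r gives r = h ρ_c/(ρ_m − ρ_c), so h (1 + ρ_c/(ρ_m − ρ_c)) = Δ, i.e. h = Δ (ρ_m − ρ_c)/ρ_m.
h = 21.27 km × 0.64/3.29 = 4.14 km.

4.14 km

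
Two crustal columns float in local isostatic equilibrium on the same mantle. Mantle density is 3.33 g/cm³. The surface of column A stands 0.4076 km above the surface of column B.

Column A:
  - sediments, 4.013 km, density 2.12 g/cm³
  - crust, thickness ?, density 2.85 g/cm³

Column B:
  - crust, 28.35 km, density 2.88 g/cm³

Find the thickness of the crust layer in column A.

Take the compensation level at the base of the deeper column (depth z_c below the surface of column A) and equate Σ ρ_i t_i down to z_c; mantle fills any gap and the z_c terms cancel.
Column A: 4.013×2.12 + x×2.85 + (z_c − 4.013 − x)×3.33
Column B: 0.4076×0 + 28.35×2.88 + (z_c − 0.4076 − 28.35)×3.33
The z_c×3.33 term appears on both sides and cancels. Collect the known terms of each column as K = Σ(ρt)_known − 3.33 × (depth of known layers): K_A = 8.50756 − 3.33×4.013 = −4.85573; K_B = 81.648 − 3.33×(0.4076 + 28.35) = −14.114808.
Balance: K_A − x×(3.33 − 2.85) = K_B, so x = (K_A − K_B)/(3.33 − 2.85) = 9.25908/0.48 = 19.3 km.

19.3 km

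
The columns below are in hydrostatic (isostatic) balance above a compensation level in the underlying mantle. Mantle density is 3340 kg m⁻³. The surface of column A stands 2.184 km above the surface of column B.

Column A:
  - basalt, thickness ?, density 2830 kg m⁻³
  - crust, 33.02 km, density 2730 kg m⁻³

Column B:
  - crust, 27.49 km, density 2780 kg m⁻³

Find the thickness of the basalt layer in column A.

Take the compensation level at the base of the deeper column (depth z_c below the surface of column A) and equate Σ ρ_i t_i down to z_c; mantle fills any gap and the z_c terms cancel.
Column A: x×2830 + 33.02×2730 + (z_c − 33.02 − x)×3340
Column B: 2.184×0 + 27.49×2780 + (z_c − 2.184 − 27.49)×3340
The z_c×3340 term appears on both sides and cancels. Collect the known terms of each column as K = Σ(ρt)_known − 3340 × (depth of known layers): K_A = 90144.6 − 3340×33.02 = −20142.2; K_B = 76422.2 − 3340×(2.184 + 27.49) = −22688.96.
Balance: K_A − x×(3340 − 2830) = K_B, so x = (K_A − K_B)/(3340 − 2830) = 2546.76/510 = 4.99 km.

4.99 km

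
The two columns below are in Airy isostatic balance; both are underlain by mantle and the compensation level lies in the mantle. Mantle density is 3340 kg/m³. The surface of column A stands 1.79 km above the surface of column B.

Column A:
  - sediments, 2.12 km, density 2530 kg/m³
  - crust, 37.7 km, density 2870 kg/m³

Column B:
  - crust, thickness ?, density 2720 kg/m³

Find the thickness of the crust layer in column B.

Take the compensation level at the base of the deeper column (depth z_c below the surface of column A) and equate Σ ρ_i t_i down to z_c; mantle fills any gap and the z_c terms cancel.
Column A: 2.12×2530 + 37.7×2870 + (z_c − 39.82)×3340
Column B: 1.79×0 + x×2720 + (z_c − 1.79 − 0 − x)×3340
The z_c×3340 term appears on both sides and cancels. Collect the known terms of each column as K = Σ(ρt)_known − 3340 × (depth of known layers): K_A = 113562.6 − 3340×39.82 = −19436.2; K_B = 0 − 3340×(1.79 + 0) = −5978.6.
Balance: K_A = K_B − x×(3340 − 2720), so x = (K_B − K_A)/(3340 − 2720) = 13457.6/620 = 21.7 km.

21.7 km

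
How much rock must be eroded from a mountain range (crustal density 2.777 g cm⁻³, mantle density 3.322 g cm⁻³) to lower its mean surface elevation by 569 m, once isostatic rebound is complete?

3470 m

Net drop Δ = e − u = e − e ρ_c/ρ_m = e (ρ_m − ρ_c)/ρ_m.
e = Δ ρ_m/(ρ_m − ρ_c) = 569 m × 3.322/0.545 = 3470 m.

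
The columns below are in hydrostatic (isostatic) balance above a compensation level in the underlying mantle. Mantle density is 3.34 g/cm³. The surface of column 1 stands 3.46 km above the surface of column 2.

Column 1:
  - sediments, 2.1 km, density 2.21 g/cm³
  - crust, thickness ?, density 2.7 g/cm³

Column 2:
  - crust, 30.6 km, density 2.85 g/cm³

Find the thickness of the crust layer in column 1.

Take the compensation level at the base of the deeper column (depth z_c below the surface of column 1) and equate Σ ρ_i t_i down to z_c; mantle fills any gap and the z_c terms cancel.
Column 1: 2.1×2.21 + x×2.7 + (z_c − 2.1 − x)×3.34
Column 2: 3.46×0 + 30.6×2.85 + (z_c − 3.46 − 30.6)×3.34
The z_c×3.34 term appears on both sides and cancels. Collect the known terms of each column as K = Σ(ρt)_known − 3.34 × (depth of known layers): K_1 = 4.641 − 3.34×2.1 = −2.373; K_2 = 87.21 − 3.34×(3.46 + 30.6) = −26.5504.
Balance: K_1 − x×(3.34 − 2.7) = K_2, so x = (K_1 − K_2)/(3.34 − 2.7) = 24.1774/0.64 = 37.8 km.

37.8 km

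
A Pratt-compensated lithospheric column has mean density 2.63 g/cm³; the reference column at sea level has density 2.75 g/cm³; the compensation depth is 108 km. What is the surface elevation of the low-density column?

4.93 km

ρ_ref D = ρ (D + h) → h = D (ρ_ref − ρ)/ρ.
h = 108 km × (2.75 − 2.63)/2.63 = 4.93 km.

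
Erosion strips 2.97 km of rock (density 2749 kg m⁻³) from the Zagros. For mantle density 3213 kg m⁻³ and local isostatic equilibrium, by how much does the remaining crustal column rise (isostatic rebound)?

2.54 km

Unloading: uplift u = e ρ_c/ρ_m = 2.97 km × 2749/3213 = 2.54 km.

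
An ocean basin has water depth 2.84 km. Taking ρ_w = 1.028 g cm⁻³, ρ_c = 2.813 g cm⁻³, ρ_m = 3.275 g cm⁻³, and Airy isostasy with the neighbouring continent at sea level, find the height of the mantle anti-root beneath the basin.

11 km

In Airy isostatic equilibrium: replacing crust with seawater at the top is compensated by replacing crust with mantle at the base: d (ρ_c − ρ_w) = a (ρ_m − ρ_c).
a = d (ρ_c − ρ_w)/(ρ_m − ρ_c) = 2.84 km × 1.785/0.462 = 11 km.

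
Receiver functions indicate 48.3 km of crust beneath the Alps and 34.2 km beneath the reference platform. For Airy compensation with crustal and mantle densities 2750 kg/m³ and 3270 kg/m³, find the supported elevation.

Excess crust Δ = 48.3 km − 34.2 km = 14.1 km, split between elevation h and root r with h + r = Δ.
Airy balance ρ_c h = (ρ_m − ρ_c) r gives r = h ρ_c/(ρ_m − ρ_c), so h (1 + ρ_c/(ρ_m − ρ_c)) = Δ, i.e. h = Δ (ρ_m − ρ_c)/ρ_m.
h = 14.1 km × 520/3270 = 2.24 km.

2.24 km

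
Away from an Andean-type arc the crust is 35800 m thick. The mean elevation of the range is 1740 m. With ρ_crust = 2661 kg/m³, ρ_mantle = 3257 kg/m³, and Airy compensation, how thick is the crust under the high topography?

45300 m

Root depth r = h ρ_c / (ρ_m − ρ_c) = 1740 m × 2661 / 596 = 7769 m.
Total thickness = T + h + r = 35800 m + 1740 m + 7769 m = 45300 m.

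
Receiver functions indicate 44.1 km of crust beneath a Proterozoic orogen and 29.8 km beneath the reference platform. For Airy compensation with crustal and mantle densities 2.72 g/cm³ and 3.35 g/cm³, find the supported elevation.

Excess crust Δ = 44.1 km − 29.8 km = 14.3 km, split between elevation h and root r with h + r = Δ.
Airy balance ρ_c h = (ρ_m − ρ_c) r gives r = h ρ_c/(ρ_m − ρ_c), so h (1 + ρ_c/(ρ_m − ρ_c)) = Δ, i.e. h = Δ (ρ_m − ρ_c)/ρ_m.
h = 14.3 km × 0.63/3.35 = 2.69 km.

2.69 km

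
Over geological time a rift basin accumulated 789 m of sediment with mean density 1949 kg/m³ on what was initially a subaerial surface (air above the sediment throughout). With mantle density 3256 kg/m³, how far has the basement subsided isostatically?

472 m

Subaerial load: s = t ρ_sed / ρ_m = 789 m × 1949/3256 = 472 m.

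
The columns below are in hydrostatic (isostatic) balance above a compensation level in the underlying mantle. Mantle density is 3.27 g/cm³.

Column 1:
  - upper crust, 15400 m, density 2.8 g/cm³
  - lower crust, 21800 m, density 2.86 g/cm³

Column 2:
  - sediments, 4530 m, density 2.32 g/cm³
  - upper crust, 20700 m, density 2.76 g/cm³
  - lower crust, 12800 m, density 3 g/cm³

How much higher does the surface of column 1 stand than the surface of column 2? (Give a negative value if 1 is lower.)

For any compensation level in the mantle, the mantle terms cancel and isostasy reduces to e = (Σt_1 − Σt_2) − (Σ(ρt)_1 − Σ(ρt)_2) / ρ_m.
Σt_1 = 37200 m; Σt_2 = 38030 m; Σ(ρt)_1 = 105468; Σ(ρt)_2 = 106041.6 (in m·g/cm³).
e = (37200 − 38030) − (105468 − 106041.6) / 3.27 = −655 m.

−655 m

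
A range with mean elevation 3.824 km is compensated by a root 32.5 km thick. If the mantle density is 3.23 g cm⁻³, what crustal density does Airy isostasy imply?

ρ_c h = (ρ_m − ρ_c) r → ρ_c (h + r) = ρ_m r → ρ_c = ρ_m r / (h + r).
ρ_c = 3.23 × 32.5 km / (3.824 km + 32.5 km) = 2.89 g cm⁻³.

2.89 g cm⁻³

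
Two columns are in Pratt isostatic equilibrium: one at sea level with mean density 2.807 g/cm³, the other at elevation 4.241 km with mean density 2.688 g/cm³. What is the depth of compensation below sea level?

ρ_ref D = ρ (D + h) → D (ρ_ref − ρ) = ρ h.
D = ρ h/(ρ_ref − ρ) = 2.688 × 4.241 km/(2.807 − 2.688) = 95.8 km.

95.8 km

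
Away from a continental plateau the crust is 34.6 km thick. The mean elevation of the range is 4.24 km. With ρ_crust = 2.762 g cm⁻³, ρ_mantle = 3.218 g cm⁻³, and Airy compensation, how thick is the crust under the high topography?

Root depth r = h ρ_c / (ρ_m − ρ_c) = 4.24 km × 2.762 / 0.456 = 25.68 km.
Total thickness = T + h + r = 34.6 km + 4.24 km + 25.68 km = 64.5 km.

64.5 km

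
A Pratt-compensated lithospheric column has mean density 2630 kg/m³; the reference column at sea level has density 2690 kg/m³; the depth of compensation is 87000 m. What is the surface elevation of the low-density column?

ρ_ref D = ρ (D + h) → h = D (ρ_ref − ρ)/ρ.
h = 87000 m × (2690 − 2630)/2630 = 1980 m.

1980 m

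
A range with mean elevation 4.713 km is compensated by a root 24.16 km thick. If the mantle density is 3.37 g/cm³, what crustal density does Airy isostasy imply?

2.82 g/cm³

ρ_c h = (ρ_m − ρ_c) r → ρ_c (h + r) = ρ_m r → ρ_c = ρ_m r / (h + r).
ρ_c = 3.37 × 24.16 km / (4.713 km + 24.16 km) = 2.82 g/cm³.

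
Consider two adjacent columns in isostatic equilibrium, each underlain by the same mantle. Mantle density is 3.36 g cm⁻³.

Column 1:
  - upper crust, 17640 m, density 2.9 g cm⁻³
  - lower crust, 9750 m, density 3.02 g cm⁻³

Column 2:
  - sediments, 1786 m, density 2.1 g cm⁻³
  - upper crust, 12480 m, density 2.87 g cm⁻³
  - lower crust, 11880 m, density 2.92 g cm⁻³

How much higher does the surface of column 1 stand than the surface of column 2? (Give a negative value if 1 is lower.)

For any compensation level in the mantle, the mantle terms cancel and isostasy reduces to e = (Σt_1 − Σt_2) − (Σ(ρt)_1 − Σ(ρt)_2) / ρ_m.
Σt_1 = 27390 m; Σt_2 = 26146 m; Σ(ρt)_1 = 80601; Σ(ρt)_2 = 74257.8 (in m·g cm⁻³).
e = (27390 − 26146) − (80601 − 74257.8) / 3.36 = −644 m.

−644 m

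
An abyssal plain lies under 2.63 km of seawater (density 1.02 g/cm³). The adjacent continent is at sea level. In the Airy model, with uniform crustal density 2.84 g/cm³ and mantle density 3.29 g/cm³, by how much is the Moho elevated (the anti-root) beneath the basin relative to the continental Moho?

10.6 km

By Archimedes' principle applied to the lithosphere: replacing crust with seawater at the top is compensated by replacing crust with mantle at the base: d (ρ_c − ρ_w) = a (ρ_m − ρ_c).
a = d (ρ_c − ρ_w)/(ρ_m − ρ_c) = 2.63 km × 1.82/0.45 = 10.6 km.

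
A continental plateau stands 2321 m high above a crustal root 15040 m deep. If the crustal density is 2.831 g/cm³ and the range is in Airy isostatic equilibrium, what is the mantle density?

Airy balance: ρ_c h = (ρ_m − ρ_c) r → ρ_m = ρ_c (1 + h/r).
ρ_m = 2.831 × (1 + 2321 m/15040 m) = 3.27 g/cm³.

3.27 g/cm³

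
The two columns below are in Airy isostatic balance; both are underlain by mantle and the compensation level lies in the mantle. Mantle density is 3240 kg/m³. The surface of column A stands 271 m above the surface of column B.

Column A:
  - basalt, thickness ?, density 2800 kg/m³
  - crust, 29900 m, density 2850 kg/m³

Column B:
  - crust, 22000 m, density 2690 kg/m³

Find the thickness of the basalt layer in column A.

Take the compensation level at the base of the deeper column (depth z_c below the surface of column A) and equate Σ ρ_i t_i down to z_c; mantle fills any gap and the z_c terms cancel.
Column A: x×2800 + 29900×2850 + (z_c − 29900 − x)×3240
Column B: 271×0 + 22000×2690 + (z_c − 271 − 22000)×3240
The z_c×3240 term appears on both sides and cancels. Collect the known terms of each column as K = Σ(ρt)_known − 3240 × (depth of known layers): K_A = 85215000 − 3240×29900 = −11661000; K_B = 59180000 − 3240×(271 + 22000) = −12978040.
Balance: K_A − x×(3240 − 2800) = K_B, so x = (K_A − K_B)/(3240 − 2800) = 1317040/440 = 2990 m.

2990 m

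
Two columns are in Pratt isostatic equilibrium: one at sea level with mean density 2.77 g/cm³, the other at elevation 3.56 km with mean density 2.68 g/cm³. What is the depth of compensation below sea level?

ρ_ref D = ρ (D + h) → D (ρ_ref − ρ) = ρ h.
D = ρ h/(ρ_ref − ρ) = 2.68 × 3.56 km/(2.77 − 2.68) = 106 km.

106 km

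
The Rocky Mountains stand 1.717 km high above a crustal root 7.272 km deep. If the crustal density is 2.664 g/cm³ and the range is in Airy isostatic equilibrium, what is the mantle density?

3.29 g/cm³

Airy balance: ρ_c h = (ρ_m − ρ_c) r → ρ_m = ρ_c (1 + h/r).
ρ_m = 2.664 × (1 + 1.717 km/7.272 km) = 3.29 g/cm³.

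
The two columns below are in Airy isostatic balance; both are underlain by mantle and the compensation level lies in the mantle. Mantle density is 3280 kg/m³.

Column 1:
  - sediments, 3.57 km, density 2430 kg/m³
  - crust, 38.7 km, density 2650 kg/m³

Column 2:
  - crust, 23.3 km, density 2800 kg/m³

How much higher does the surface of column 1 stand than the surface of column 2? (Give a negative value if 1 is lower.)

4.95 km

For any compensation level in the mantle, the mantle terms cancel and isostasy reduces to e = (Σt_1 − Σt_2) − (Σ(ρt)_1 − Σ(ρt)_2) / ρ_m.
Σt_1 = 42.27 km; Σt_2 = 23.3 km; Σ(ρt)_1 = 111230.1; Σ(ρt)_2 = 65240 (in km·kg/m³).
e = (42.27 − 23.3) − (111230.1 − 65240) / 3280 = 4.95 km.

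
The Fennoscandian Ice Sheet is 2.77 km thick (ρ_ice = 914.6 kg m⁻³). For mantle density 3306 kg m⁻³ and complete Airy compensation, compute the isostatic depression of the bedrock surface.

By Archimedes' principle applied to the lithosphere: the ice load ρ_ice t is balanced by mantle displaced below, ρ_m s.
s = t ρ_ice / ρ_m = 2.77 km × 914.6/3306 = 0.766 km.

0.766 km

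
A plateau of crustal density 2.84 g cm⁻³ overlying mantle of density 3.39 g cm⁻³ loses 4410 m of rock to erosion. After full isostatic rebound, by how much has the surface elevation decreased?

Rebound u = e ρ_c/ρ_m = 4410 m × 2.84/3.39 = 3695 m.
Net surface drop = e − u = 4410 m − 3695 m = e (ρ_m − ρ_c)/ρ_m = 715 m.

715 m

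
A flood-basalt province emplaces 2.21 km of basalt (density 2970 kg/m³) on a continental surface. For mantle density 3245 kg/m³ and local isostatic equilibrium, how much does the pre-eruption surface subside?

2.02 km

Subaerial loading: s = t ρ_load / ρ_m.
s = 2.21 km × 2970/3245 = 2.02 km.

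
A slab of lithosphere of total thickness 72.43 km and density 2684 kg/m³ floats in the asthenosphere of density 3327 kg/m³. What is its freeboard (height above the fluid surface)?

14 km

Floating equilibrium: submerged depth d = t ρ_obj/ρ_fluid = 72.43 km × 2684/3327 = 58.43 km.
Freeboard = t − d = 72.43 km − 58.43 km = 14 km.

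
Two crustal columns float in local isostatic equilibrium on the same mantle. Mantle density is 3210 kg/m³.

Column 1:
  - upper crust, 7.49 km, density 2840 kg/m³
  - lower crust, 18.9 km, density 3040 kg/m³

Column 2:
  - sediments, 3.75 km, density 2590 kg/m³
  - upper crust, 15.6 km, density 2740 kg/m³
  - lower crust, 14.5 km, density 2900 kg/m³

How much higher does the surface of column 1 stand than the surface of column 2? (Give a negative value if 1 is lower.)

−2.54 km

For any compensation level in the mantle, the mantle terms cancel and isostasy reduces to e = (Σt_1 − Σt_2) − (Σ(ρt)_1 − Σ(ρt)_2) / ρ_m.
Σt_1 = 26.39 km; Σt_2 = 33.85 km; Σ(ρt)_1 = 78727.6; Σ(ρt)_2 = 94506.5 (in km·kg/m³).
e = (26.39 − 33.85) − (78727.6 − 94506.5) / 3210 = −2.54 km.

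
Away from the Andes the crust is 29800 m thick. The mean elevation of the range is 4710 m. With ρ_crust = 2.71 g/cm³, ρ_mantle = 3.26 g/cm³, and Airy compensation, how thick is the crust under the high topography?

Root depth r = h ρ_c / (ρ_m − ρ_c) = 4710 m × 2.71 / 0.55 = 23210 m.
Total thickness = T + h + r = 29800 m + 4710 m + 23210 m = 57700 m.

57700 m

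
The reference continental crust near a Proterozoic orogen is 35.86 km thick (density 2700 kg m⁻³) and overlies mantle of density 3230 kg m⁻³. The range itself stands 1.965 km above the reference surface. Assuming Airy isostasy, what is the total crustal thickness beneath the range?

Root depth r = h ρ_c / (ρ_m − ρ_c) = 1.965 km × 2700 / 530 = 10.01 km.
Total thickness = T + h + r = 35.86 km + 1.965 km + 10.01 km = 47.8 km.

47.8 km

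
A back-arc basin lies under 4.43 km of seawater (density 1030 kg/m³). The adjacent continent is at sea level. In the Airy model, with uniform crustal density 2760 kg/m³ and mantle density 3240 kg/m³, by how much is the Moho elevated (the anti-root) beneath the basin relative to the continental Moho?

In Airy isostatic equilibrium: replacing crust with seawater at the top is compensated by replacing crust with mantle at the base: d (ρ_c − ρ_w) = a (ρ_m − ρ_c).
a = d (ρ_c − ρ_w)/(ρ_m − ρ_c) = 4.43 km × 1730/480 = 16 km.

16 km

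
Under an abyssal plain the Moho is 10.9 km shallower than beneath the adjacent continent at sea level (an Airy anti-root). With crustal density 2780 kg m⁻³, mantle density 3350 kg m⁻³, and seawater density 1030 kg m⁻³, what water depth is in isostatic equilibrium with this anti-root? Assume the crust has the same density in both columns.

3.55 km

Replacing a thickness d of crust by seawater at the top must be balanced by replacing crust with mantle at the base: d (ρ_c − ρ_w) = a (ρ_m − ρ_c).
d = a (ρ_m − ρ_c)/(ρ_c − ρ_w) = 10.9 km × 570/1750 = 3.55 km.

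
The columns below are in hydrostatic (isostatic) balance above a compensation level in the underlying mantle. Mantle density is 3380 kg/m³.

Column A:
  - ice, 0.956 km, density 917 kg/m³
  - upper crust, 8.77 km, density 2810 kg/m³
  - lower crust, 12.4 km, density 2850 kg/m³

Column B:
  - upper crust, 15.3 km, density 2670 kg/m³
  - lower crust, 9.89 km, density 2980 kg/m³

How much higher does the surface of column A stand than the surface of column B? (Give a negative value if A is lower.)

For any compensation level in the mantle, the mantle terms cancel and isostasy reduces to e = (Σt_A − Σt_B) − (Σ(ρt)_A − Σ(ρt)_B) / ρ_m.
Σt_A = 22.126 km; Σt_B = 25.19 km; Σ(ρt)_A = 60860.352; Σ(ρt)_B = 70323.2 (in km·kg/m³).
e = (22.126 − 25.19) − (60860.352 − 70323.2) / 3380 = −0.264 km.

−0.264 km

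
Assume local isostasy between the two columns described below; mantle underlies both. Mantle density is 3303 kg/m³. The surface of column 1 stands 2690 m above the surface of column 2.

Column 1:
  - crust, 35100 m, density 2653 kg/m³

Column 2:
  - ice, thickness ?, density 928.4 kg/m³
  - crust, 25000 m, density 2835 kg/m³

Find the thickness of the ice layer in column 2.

939 m

Take the compensation level at the base of the deeper column (depth z_c below the surface of column 1) and equate Σ ρ_i t_i down to z_c; mantle fills any gap and the z_c terms cancel.
Column 1: 35100×2653 + (z_c − 35100)×3303
Column 2: 2690×0 + x×928.4 + 25000×2835 + (z_c − 2690 − 25000 − x)×3303
The z_c×3303 term appears on both sides and cancels. Collect the known terms of each column as K = Σ(ρt)_known − 3303 × (depth of known layers): K_1 = 93120300 − 3303×35100 = −22815000; K_2 = 70875000 − 3303×(2690 + 25000) = −20585070.
Balance: K_1 = K_2 − x×(3303 − 928.4), so x = (K_2 − K_1)/(3303 − 928.4) = 2229930/2374.6 = 939 m.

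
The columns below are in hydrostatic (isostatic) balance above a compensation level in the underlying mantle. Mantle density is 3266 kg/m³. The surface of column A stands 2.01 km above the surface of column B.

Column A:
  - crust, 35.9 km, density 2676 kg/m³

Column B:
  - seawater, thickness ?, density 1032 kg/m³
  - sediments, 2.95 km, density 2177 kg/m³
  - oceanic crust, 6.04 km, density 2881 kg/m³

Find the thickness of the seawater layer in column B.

4.06 km

Take the compensation level at the base of the deeper column (depth z_c below the surface of column A) and equate Σ ρ_i t_i down to z_c; mantle fills any gap and the z_c terms cancel.
Column A: 35.9×2676 + (z_c − 35.9)×3266
Column B: 2.01×0 + x×1032 + 2.95×2177 + 6.04×2881 + (z_c − 2.01 − 8.99 − x)×3266
The z_c×3266 term appears on both sides and cancels. Collect the known terms of each column as K = Σ(ρt)_known − 3266 × (depth of known layers): K_A = 96068.4 − 3266×35.9 = −21181; K_B = 23823.39 − 3266×(2.01 + 8.99) = −12102.61.
Balance: K_A = K_B − x×(3266 − 1032), so x = (K_B − K_A)/(3266 − 1032) = 9078.39/2234 = 4.06 km.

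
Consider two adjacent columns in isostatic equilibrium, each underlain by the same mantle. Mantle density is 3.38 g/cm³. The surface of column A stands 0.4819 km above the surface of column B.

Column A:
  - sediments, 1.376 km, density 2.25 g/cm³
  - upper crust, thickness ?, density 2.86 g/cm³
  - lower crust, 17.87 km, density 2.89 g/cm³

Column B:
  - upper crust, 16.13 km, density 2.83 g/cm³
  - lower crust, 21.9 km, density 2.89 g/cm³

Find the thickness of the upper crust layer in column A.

21 km

Take the compensation level at the base of the deeper column (depth z_c below the surface of column A) and equate Σ ρ_i t_i down to z_c; mantle fills any gap and the z_c terms cancel.
Column A: 1.376×2.25 + x×2.86 + 17.87×2.89 + (z_c − 19.246 − x)×3.38
Column B: 0.4819×0 + 16.13×2.83 + 21.9×2.89 + (z_c − 0.4819 − 38.03)×3.38
The z_c×3.38 term appears on both sides and cancels. Collect the known terms of each column as K = Σ(ρt)_known − 3.38 × (depth of known layers): K_A = 54.7403 − 3.38×19.246 = −10.31118; K_B = 108.9389 − 3.38×(0.4819 + 38.03) = −21.231322.
Balance: K_A − x×(3.38 − 2.86) = K_B, so x = (K_A − K_B)/(3.38 − 2.86) = 10.9201/0.52 = 21 km.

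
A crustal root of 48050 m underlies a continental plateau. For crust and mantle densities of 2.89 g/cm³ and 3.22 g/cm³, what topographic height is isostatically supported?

5490 m

Balancing pressure at the compensation depth: ρ_c h = (ρ_m − ρ_c) r.
h = r (ρ_m − ρ_c) / ρ_c = 48050 m × (3.22 − 2.89) / 2.89 = 5490 m.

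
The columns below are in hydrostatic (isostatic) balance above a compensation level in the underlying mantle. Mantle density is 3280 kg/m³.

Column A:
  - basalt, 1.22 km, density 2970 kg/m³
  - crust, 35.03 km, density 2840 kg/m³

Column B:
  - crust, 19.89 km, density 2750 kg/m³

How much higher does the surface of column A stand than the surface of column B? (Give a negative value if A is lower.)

For any compensation level in the mantle, the mantle terms cancel and isostasy reduces to e = (Σt_A − Σt_B) − (Σ(ρt)_A − Σ(ρt)_B) / ρ_m.
Σt_A = 36.25 km; Σt_B = 19.89 km; Σ(ρt)_A = 103108.6; Σ(ρt)_B = 54697.5 (in km·kg/m³).
e = (36.25 − 19.89) − (103108.6 − 54697.5) / 3280 = 1.6 km.

1.6 km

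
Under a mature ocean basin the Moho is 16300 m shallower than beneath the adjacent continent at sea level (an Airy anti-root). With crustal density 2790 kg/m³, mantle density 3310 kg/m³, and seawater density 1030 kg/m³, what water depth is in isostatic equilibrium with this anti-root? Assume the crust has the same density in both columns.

Replacing a thickness d of crust by seawater at the top must be balanced by replacing crust with mantle at the base: d (ρ_c − ρ_w) = a (ρ_m − ρ_c).
d = a (ρ_m − ρ_c)/(ρ_c − ρ_w) = 16300 m × 520/1760 = 4820 m.

4820 m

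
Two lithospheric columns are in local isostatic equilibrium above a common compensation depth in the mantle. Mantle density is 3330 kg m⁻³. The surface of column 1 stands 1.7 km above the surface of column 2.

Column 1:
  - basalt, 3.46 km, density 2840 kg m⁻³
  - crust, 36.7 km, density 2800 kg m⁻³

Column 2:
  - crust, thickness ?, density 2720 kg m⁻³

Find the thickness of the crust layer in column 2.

Take the compensation level at the base of the deeper column (depth z_c below the surface of column 1) and equate Σ ρ_i t_i down to z_c; mantle fills any gap and the z_c terms cancel.
Column 1: 3.46×2840 + 36.7×2800 + (z_c − 40.16)×3330
Column 2: 1.7×0 + x×2720 + (z_c − 1.7 − 0 − x)×3330
The z_c×3330 term appears on both sides and cancels. Collect the known terms of each column as K = Σ(ρt)_known − 3330 × (depth of known layers): K_1 = 112586.4 − 3330×40.16 = −21146.4; K_2 = 0 − 3330×(1.7 + 0) = −5661.
Balance: K_1 = K_2 − x×(3330 − 2720), so x = (K_2 − K_1)/(3330 − 2720) = 15485.4/610 = 25.4 km.

25.4 km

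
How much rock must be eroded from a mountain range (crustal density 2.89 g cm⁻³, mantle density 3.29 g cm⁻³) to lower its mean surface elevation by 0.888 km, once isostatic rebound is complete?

Net drop Δ = e − u = e − e ρ_c/ρ_m = e (ρ_m − ρ_c)/ρ_m.
e = Δ ρ_m/(ρ_m − ρ_c) = 0.888 km × 3.29/0.4 = 7.3 km.

7.3 km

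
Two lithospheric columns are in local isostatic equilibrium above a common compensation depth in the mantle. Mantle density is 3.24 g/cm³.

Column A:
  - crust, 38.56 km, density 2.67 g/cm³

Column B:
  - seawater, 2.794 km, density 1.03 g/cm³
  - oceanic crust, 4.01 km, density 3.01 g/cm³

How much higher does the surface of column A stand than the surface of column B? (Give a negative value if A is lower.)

4.59 km

For any compensation level in the mantle, the mantle terms cancel and isostasy reduces to e = (Σt_A − Σt_B) − (Σ(ρt)_A − Σ(ρt)_B) / ρ_m.
Σt_A = 38.56 km; Σt_B = 6.804 km; Σ(ρt)_A = 102.9552; Σ(ρt)_B = 14.94792 (in km·g/cm³).
e = (38.56 − 6.804) − (102.9552 − 14.94792) / 3.24 = 4.59 km.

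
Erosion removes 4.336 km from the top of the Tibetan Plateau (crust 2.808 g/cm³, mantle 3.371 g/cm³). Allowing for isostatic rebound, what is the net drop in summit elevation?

0.724 km

Rebound u = e ρ_c/ρ_m = 4.336 km × 2.808/3.371 = 3.612 km.
Net surface drop = e − u = 4.336 km − 3.612 km = e (ρ_m − ρ_c)/ρ_m = 0.724 km.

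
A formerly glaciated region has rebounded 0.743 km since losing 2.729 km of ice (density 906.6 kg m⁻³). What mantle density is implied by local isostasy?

3330 kg m⁻³

ρ_m = ρ_ice t / u = 906.6 × 2.729 km/0.743 km = 3330 kg m⁻³.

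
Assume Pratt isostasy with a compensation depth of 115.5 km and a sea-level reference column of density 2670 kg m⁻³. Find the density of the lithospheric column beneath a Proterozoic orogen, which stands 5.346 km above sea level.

Pratt balance: ρ_ref D = ρ (D + h).
ρ = ρ_ref D/(D + h) = 2670 × 115.5 km/(115.5 km + 5.346 km) = 2550 kg m⁻³.

2550 kg m⁻³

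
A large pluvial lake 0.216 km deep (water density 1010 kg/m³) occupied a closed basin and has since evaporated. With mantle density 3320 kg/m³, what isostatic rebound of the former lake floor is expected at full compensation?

0.0657 km

u = d ρ_w/ρ_m = 0.216 km × 1010/3320 = 0.0657 km.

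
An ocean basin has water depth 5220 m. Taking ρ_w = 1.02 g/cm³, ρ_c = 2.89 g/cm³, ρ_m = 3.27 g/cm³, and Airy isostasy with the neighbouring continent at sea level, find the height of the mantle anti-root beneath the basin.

For local isostatic compensation: replacing crust with seawater at the top is compensated by replacing crust with mantle at the base: d (ρ_c − ρ_w) = a (ρ_m − ρ_c).
a = d (ρ_c − ρ_w)/(ρ_m − ρ_c) = 5220 m × 1.87/0.38 = 25700 m.

25700 m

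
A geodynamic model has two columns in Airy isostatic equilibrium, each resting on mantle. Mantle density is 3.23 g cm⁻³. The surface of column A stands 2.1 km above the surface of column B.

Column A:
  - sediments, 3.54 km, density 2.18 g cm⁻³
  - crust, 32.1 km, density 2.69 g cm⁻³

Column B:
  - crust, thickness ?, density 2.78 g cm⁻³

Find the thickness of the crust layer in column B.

Take the compensation level at the base of the deeper column (depth z_c below the surface of column A) and equate Σ ρ_i t_i down to z_c; mantle fills any gap and the z_c terms cancel.
Column A: 3.54×2.18 + 32.1×2.69 + (z_c − 35.64)×3.23
Column B: 2.1×0 + x×2.78 + (z_c − 2.1 − 0 − x)×3.23
The z_c×3.23 term appears on both sides and cancels. Collect the known terms of each column as K = Σ(ρt)_known − 3.23 × (depth of known layers): K_A = 94.0662 − 3.23×35.64 = −21.051; K_B = 0 − 3.23×(2.1 + 0) = −6.783.
Balance: K_A = K_B − x×(3.23 − 2.78), so x = (K_B − K_A)/(3.23 − 2.78) = 14.268/0.45 = 31.7 km.

31.7 km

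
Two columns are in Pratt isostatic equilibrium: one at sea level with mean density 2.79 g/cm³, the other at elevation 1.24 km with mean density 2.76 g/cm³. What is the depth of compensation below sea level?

114 km

ρ_ref D = ρ (D + h) → D (ρ_ref − ρ) = ρ h.
D = ρ h/(ρ_ref − ρ) = 2.76 × 1.24 km/(2.79 − 2.76) = 114 km.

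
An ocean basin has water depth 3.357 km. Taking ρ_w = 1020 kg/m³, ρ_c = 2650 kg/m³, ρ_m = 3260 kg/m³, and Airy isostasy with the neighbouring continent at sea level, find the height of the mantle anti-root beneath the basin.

Isostatic balance requires: replacing crust with seawater at the top is compensated by replacing crust with mantle at the base: d (ρ_c − ρ_w) = a (ρ_m − ρ_c).
a = d (ρ_c − ρ_w)/(ρ_m − ρ_c) = 3.357 km × 1630/610 = 8.97 km.

8.97 km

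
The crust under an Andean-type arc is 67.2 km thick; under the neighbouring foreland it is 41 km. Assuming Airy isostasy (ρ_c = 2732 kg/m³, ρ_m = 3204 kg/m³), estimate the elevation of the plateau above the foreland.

3.86 km

Excess crust Δ = 67.2 km − 41 km = 26.2 km, split between elevation h and root r with h + r = Δ.
Airy balance ρ_c h = (ρ_m − ρ_c) r gives r = h ρ_c/(ρ_m − ρ_c), so h (1 + ρ_c/(ρ_m − ρ_c)) = Δ, i.e. h = Δ (ρ_m − ρ_c)/ρ_m.
h = 26.2 km × 472/3204 = 3.86 km.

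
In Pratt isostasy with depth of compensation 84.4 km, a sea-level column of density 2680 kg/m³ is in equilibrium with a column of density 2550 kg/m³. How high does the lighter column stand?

ρ_ref D = ρ (D + h) → h = D (ρ_ref − ρ)/ρ.
h = 84.4 km × (2680 − 2550)/2550 = 4.3 km.

4.3 km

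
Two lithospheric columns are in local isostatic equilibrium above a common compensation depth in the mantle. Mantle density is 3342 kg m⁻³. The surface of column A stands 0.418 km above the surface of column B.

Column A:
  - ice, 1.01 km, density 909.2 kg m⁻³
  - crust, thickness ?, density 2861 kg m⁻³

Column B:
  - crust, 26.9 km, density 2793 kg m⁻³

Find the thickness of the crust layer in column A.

Take the compensation level at the base of the deeper column (depth z_c below the surface of column A) and equate Σ ρ_i t_i down to z_c; mantle fills any gap and the z_c terms cancel.
Column A: 1.01×909.2 + x×2861 + (z_c − 1.01 − x)×3342
Column B: 0.418×0 + 26.9×2793 + (z_c − 0.418 − 26.9)×3342
The z_c×3342 term appears on both sides and cancels. Collect the known terms of each column as K = Σ(ρt)_known − 3342 × (depth of known layers): K_A = 918.292 − 3342×1.01 = −2457.128; K_B = 75131.7 − 3342×(0.418 + 26.9) = −16165.056.
Balance: K_A − x×(3342 − 2861) = K_B, so x = (K_A − K_B)/(3342 − 2861) = 13707.9/481 = 28.5 km.

28.5 km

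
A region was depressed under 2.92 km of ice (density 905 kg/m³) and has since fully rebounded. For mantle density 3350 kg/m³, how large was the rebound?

0.789 km

Removing the load lets mantle flow back in; uplift u satisfies ρ_ice t = ρ_m u.
u = t ρ_ice/ρ_m = 2.92 km × 905/3350 = 0.789 km.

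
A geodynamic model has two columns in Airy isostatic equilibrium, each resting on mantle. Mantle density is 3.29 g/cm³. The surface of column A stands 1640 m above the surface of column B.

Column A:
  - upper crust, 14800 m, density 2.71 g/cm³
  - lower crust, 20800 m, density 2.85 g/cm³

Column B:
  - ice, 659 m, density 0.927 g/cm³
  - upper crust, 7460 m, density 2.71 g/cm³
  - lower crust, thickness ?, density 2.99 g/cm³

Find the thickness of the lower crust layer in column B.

21500 m

Take the compensation level at the base of the deeper column (depth z_c below the surface of column A) and equate Σ ρ_i t_i down to z_c; mantle fills any gap and the z_c terms cancel.
Column A: 14800×2.71 + 20800×2.85 + (z_c − 35600)×3.29
Column B: 1640×0 + 659×0.927 + 7460×2.71 + x×2.99 + (z_c − 1640 − 8119 − x)×3.29
The z_c×3.29 term appears on both sides and cancels. Collect the known terms of each column as K = Σ(ρt)_known − 3.29 × (depth of known layers): K_A = 99388 − 3.29×35600 = −17736; K_B = 20827.493 − 3.29×(1640 + 8119) = −11279.617.
Balance: K_A = K_B − x×(3.29 − 2.99), so x = (K_B − K_A)/(3.29 − 2.99) = 6456.38/0.3 = 21500 m.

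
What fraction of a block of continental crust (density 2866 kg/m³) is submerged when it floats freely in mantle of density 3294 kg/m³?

Submerged fraction = ρ_obj/ρ_fluid = 2866/3294 = 0.87.

0.87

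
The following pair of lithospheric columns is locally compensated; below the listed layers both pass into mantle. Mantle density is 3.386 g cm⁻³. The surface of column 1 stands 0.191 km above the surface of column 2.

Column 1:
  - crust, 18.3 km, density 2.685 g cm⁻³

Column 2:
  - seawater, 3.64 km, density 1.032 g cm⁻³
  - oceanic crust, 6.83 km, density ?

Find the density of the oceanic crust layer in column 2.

Take the compensation level at the base of the deeper column (depth z_c below the surface of column 1) and equate Σ ρ_i t_i down to z_c; mantle fills any gap and the z_c terms cancel.
Column 1: 18.3×2.685 + (z_c − 18.3)×3.386
Column 2: 0.191×0 + 3.64×1.032 + 6.83×ρ + (z_c − 0.191 − 10.47)×3.386
The z_c×3.386 term appears on both sides and cancels. Collect the known terms of each column as K = Σ(ρt)_known − 3.386 × (depth of known layers): K_1 = 49.1355 − 3.386×18.3 = −12.8283; K_2 = 3.75648 − 3.386×(0.191 + 10.47) = −32.341666.
Balance: K_1 = K_2 + 6.83×ρ, so ρ = (K_1 − K_2)/6.83 = 19.5134/6.83 = 2.86 g cm⁻³.

2.86 g cm⁻³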